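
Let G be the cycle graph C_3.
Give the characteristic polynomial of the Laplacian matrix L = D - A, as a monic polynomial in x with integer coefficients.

The graph has 3 vertices and degree multiset [2, 2, 2]; D is the diagonal matrix of degrees and L = D - A. The eigenvalues of L are [0, 3, 3]; the characteristic polynomial is the product of (x - lambda_i), which multiplies out to x^3 - 6x^2 + 9x. The coefficient of x^2 equals -trace(L) = -6, matching the sum of degrees.

x^3 - 6x^2 + 9x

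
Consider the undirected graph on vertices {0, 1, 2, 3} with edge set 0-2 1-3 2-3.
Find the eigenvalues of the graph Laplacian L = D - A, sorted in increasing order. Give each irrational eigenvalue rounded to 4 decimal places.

[0, 0.5858, 2, 3.4142]

Reading degrees in the order [0, 1, 2, 3] gives [1, 1, 2, 2]; set D = diag(1, 1, 2, 2) and form L = D - A. Since every row of L sums to 0, the all-ones vector is in the kernel and 0 is an eigenvalue. By the matrix-tree theorem the graph has (1/4) * product of the nonzero eigenvalues = 1 spanning tree. The eigenvalues sum to 6, which equals trace(L) = 2|E|.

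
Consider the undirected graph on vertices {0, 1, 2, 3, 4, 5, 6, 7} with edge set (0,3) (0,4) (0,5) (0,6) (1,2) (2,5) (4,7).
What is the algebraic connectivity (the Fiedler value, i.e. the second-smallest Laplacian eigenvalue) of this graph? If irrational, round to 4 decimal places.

0.2538

With the vertex order [0, 1, 2, 3, 4, 5, 6, 7], the degrees are [4, 1, 2, 1, 2, 2, 1, 1], giving D = diag(4, 1, 2, 1, 2, 2, 1, 1) and L = D - A. The smallest Laplacian eigenvalue is always 0. The next one, lambda_2 = 0.2538, measures how hard the graph is to disconnect: larger values mean better connectivity. The eigenvalues sum to 14, which equals trace(L) = 2|E|. There is one zero in the spectrum, matching the 1 component.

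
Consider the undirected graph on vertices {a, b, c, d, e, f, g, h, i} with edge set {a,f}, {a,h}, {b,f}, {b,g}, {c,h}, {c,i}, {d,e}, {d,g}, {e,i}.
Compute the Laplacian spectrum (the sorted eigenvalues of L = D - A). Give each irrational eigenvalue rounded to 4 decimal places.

[0, 0.4679, 0.4679, 1.6527, 1.6527, 3, 3, 3.8794, 3.8794]

Reading degrees in the order [a, b, c, d, e, f, g, h, i] gives [2, 2, 2, 2, 2, 2, 2, 2, 2]; set D = diag(2, 2, 2, 2, 2, 2, 2, 2, 2) and form L = D - A. Diagonalising L (or applying a numerical eigensolver to the 9x9 matrix) gives the spectrum above. The single zero eigenvalue shows the graph is connected.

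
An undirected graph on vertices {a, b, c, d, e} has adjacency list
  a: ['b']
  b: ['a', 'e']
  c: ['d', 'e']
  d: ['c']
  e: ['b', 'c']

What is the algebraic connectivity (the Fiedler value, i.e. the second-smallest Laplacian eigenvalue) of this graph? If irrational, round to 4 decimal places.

0.3820

Each diagonal entry of L is the vertex degree and each off-diagonal entry is -1 where an edge is present, 0 otherwise; in the order [a, b, c, d, e] the diagonal is [1, 2, 2, 1, 2]. The sorted Laplacian eigenvalues are [0, 0.3820, 1.3820, 2.6180, 3.6180]; the algebraic connectivity is the second entry, 0.3820. By the matrix-tree theorem the graph has (1/5) * product of the nonzero eigenvalues = 1 spanning tree.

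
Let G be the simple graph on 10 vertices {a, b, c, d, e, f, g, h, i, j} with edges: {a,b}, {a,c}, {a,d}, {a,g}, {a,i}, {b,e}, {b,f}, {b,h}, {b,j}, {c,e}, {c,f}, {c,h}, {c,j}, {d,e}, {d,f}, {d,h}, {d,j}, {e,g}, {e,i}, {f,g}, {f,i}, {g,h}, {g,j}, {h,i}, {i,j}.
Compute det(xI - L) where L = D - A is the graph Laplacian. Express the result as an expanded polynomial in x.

Reading degrees in the order [a, b, c, d, e, f, g, h, i, j] gives [5, 5, 5, 5, 5, 5, 5, 5, 5, 5]; set D = diag(5, 5, 5, 5, 5, 5, 5, 5, 5, 5) and form L = D - A. L has integer entries, so p(x) = det(xI - L) has integer coefficients. Expanding the determinant yields x^10 - 50x^9 + 1100x^8 - 14000x^7 + 113750x^6 - 612500x^5 + 2187500x^4 - 5000000x^3 + 6640625x^2 - 3906250x. The coefficient of x^9 equals -trace(L) = -50, matching the sum of degrees. The largest eigenvalue, 10, is at most the vertex count 10.

x^10 - 50x^9 + 1100x^8 - 14000x^7 + 113750x^6 - 612500x^5 + 2187500x^4 - 5000000x^3 + 6640625x^2 - 3906250x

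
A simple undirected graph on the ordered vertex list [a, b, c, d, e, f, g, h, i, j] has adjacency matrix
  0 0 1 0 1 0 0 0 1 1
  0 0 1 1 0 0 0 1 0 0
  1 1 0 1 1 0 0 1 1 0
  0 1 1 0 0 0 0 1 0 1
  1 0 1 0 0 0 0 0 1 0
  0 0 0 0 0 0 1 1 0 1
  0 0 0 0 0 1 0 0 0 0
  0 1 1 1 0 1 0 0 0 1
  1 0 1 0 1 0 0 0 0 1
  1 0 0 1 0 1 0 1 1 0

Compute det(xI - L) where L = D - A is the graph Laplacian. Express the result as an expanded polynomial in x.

x^10 - 38x^9 + 622x^8 - 5732x^7 + 32590x^6 - 117636x^5 + 266580x^4 - 359610x^3 + 254935x^2 - 68800x

Each diagonal entry of L is the vertex degree and each off-diagonal entry is -1 where an edge is present, 0 otherwise; in the order [a, b, c, d, e, f, g, h, i, j] the diagonal is [4, 3, 6, 4, 3, 3, 1, 5, 4, 5]. Computing det(xI - L) by cofactor expansion (or equivalently via sum-over-permutations) gives x^10 - 38x^9 + 622x^8 - 5732x^7 + 32590x^6 - 117636x^5 + 266580x^4 - 359610x^3 + 254935x^2 - 68800x. The constant term is 0 because L is singular (the all-ones vector lies in its kernel). The eigenvalues sum to 38, which equals trace(L) = 2|E|. There is one zero in the spectrum, matching the 1 component.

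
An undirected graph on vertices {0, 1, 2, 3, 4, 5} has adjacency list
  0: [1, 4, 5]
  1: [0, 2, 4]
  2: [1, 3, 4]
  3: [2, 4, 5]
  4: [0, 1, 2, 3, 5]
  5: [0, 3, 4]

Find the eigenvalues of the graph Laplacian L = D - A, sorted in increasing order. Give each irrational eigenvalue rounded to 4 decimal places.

With the vertex order [0, 1, 2, 3, 4, 5], the degrees are [3, 3, 3, 3, 5, 3], giving D = diag(3, 3, 3, 3, 5, 3) and L = D - A. Since every row of L sums to 0, the all-ones vector is in the kernel and 0 is an eigenvalue. The single zero eigenvalue shows the graph is connected. The largest eigenvalue, 6, is at most the vertex count 6.

[0, 2.3820, 2.3820, 4.6180, 4.6180, 6]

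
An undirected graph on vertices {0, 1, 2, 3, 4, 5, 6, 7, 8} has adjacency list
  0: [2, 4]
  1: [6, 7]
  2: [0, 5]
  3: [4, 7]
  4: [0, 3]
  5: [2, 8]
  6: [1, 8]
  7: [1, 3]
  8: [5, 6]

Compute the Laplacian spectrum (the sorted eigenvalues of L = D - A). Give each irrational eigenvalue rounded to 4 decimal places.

With the vertex order [0, 1, 2, 3, 4, 5, 6, 7, 8], the degrees are [2, 2, 2, 2, 2, 2, 2, 2, 2], giving D = diag(2, 2, 2, 2, 2, 2, 2, 2, 2) and L = D - A. Since every row of L sums to 0, the all-ones vector is in the kernel and 0 is an eigenvalue. The single zero eigenvalue shows the graph is connected. The largest eigenvalue, 3.8794, is at most the vertex count 9. There is one zero in the spectrum, matching the 1 component.

[0, 0.4679, 0.4679, 1.6527, 1.6527, 3, 3, 3.8794, 3.8794]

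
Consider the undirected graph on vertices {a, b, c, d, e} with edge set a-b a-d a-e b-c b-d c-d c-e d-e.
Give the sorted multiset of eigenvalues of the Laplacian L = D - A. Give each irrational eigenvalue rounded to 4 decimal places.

Each diagonal entry of L is the vertex degree and each off-diagonal entry is -1 where an edge is present, 0 otherwise; in the order [a, b, c, d, e] the diagonal is [3, 3, 3, 4, 3]. The multiplicity of 0 as a Laplacian eigenvalue equals the number of connected components. The single zero eigenvalue shows the graph is connected. By the matrix-tree theorem the graph has (1/5) * product of the nonzero eigenvalues = 45 spanning trees. The eigenvalues sum to 16, which equals trace(L) = 2|E|.

[0, 3, 3, 5, 5]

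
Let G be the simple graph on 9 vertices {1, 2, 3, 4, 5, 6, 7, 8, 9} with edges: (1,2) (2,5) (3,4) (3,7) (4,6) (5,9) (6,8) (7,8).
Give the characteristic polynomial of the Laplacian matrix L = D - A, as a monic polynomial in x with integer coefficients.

x^9 - 16x^8 + 105x^7 - 364x^6 + 715x^5 - 790x^4 + 450x^3 - 100x^2

Each diagonal entry of L is the vertex degree and each off-diagonal entry is -1 where an edge is present, 0 otherwise; in the order [1, 2, 3, 4, 5, 6, 7, 8, 9] the diagonal is [1, 2, 2, 2, 2, 2, 2, 2, 1]. Computing det(xI - L) by cofactor expansion (or equivalently via sum-over-permutations) gives x^9 - 16x^8 + 105x^7 - 364x^6 + 715x^5 - 790x^4 + 450x^3 - 100x^2. The constant term is 0 because L is singular (the all-ones vector lies in its kernel). The eigenvalues sum to 16, which equals trace(L) = 2|E|.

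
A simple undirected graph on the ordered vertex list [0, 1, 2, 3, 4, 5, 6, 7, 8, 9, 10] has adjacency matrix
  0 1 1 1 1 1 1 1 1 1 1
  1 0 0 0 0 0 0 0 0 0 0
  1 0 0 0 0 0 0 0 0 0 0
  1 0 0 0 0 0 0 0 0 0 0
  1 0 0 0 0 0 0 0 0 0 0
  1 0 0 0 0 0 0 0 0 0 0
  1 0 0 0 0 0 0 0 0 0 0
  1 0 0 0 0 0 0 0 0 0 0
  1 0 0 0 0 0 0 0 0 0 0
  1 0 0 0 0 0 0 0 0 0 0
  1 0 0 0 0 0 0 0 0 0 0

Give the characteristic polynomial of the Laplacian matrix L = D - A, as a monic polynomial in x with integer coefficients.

With the vertex order [0, 1, 2, 3, 4, 5, 6, 7, 8, 9, 10], the degrees are [10, 1, 1, 1, 1, 1, 1, 1, 1, 1, 1], giving D = diag(10, 1, 1, 1, 1, 1, 1, 1, 1, 1, 1) and L = D - A. L has integer entries, so p(x) = det(xI - L) has integer coefficients. Expanding the determinant yields x^11 - 20x^10 + 135x^9 - 480x^8 + 1050x^7 - 1512x^6 + 1470x^5 - 960x^4 + 405x^3 - 100x^2 + 11x. Since p(0) = det(-L) = 0, x divides p(x). The largest eigenvalue, 11, is at most the vertex count 11.

x^11 - 20x^10 + 135x^9 - 480x^8 + 1050x^7 - 1512x^6 + 1470x^5 - 960x^4 + 405x^3 - 100x^2 + 11x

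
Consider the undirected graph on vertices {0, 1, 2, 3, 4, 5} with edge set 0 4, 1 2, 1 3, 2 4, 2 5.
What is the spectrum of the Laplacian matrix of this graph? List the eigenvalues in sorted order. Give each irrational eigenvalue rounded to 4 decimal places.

Each diagonal entry of L is the vertex degree and each off-diagonal entry is -1 where an edge is present, 0 otherwise; in the order [0, 1, 2, 3, 4, 5] the diagonal is [1, 2, 3, 1, 2, 1]. Diagonalising L (or applying a numerical eigensolver to the 6x6 matrix) gives the spectrum above.

[0, 0.3820, 0.6972, 2, 2.6180, 4.3028]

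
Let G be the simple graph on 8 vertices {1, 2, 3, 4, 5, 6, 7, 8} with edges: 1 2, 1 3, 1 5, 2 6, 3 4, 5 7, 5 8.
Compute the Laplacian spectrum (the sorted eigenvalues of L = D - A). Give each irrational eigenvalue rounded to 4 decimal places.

With the vertex order [1, 2, 3, 4, 5, 6, 7, 8], the degrees are [3, 2, 2, 1, 3, 1, 1, 1], giving D = diag(3, 2, 2, 1, 3, 1, 1, 1) and L = D - A. Since every row of L sums to 0, the all-ones vector is in the kernel and 0 is an eigenvalue. The single zero eigenvalue shows the graph is connected. The eigenvalues sum to 14, which equals trace(L) = 2|E|.

[0, 0.3065, 0.3820, 1, 1.6703, 2.6180, 3.3297, 4.6935]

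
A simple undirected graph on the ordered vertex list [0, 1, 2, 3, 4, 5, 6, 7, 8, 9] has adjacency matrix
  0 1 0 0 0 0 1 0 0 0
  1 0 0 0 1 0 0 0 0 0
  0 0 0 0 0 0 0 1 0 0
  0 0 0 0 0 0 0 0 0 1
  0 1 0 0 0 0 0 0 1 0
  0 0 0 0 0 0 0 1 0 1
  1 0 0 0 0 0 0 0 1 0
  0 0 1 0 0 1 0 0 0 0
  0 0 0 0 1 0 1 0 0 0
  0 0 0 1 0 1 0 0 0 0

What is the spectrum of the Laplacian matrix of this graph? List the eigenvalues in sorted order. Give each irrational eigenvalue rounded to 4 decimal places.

[0, 0, 0.3820, 1.3820, 1.3820, 1.3820, 2.6180, 3.6180, 3.6180, 3.6180]

Reading degrees in the order [0, 1, 2, 3, 4, 5, 6, 7, 8, 9] gives [2, 2, 1, 1, 2, 2, 2, 2, 2, 2]; set D = diag(2, 2, 1, 1, 2, 2, 2, 2, 2, 2) and form L = D - A. L is symmetric positive semidefinite, so every eigenvalue is real and nonnegative. The 2 zero eigenvalues correspond to the 2 connected components.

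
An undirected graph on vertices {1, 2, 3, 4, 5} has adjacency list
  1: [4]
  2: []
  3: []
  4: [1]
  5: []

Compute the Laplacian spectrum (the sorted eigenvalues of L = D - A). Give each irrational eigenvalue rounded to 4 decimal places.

Reading degrees in the order [1, 2, 3, 4, 5] gives [1, 0, 0, 1, 0]; set D = diag(1, 0, 0, 1, 0) and form L = D - A. Diagonalising L (or applying a numerical eigensolver to the 5x5 matrix) gives the spectrum above. The 4 zero eigenvalues correspond to the 4 connected components. The largest eigenvalue, 2, is at most the vertex count 5.

[0, 0, 0, 0, 2]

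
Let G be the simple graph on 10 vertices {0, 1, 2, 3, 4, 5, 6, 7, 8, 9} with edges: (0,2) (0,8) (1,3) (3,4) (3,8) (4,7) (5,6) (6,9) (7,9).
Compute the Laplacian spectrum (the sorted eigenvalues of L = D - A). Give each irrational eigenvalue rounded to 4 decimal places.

[0, 0.1172, 0.3820, 0.7586, 1.3820, 1.6674, 2.6180, 3.0846, 3.6180, 4.3721]

Each diagonal entry of L is the vertex degree and each off-diagonal entry is -1 where an edge is present, 0 otherwise; in the order [0, 1, 2, 3, 4, 5, 6, 7, 8, 9] the diagonal is [2, 1, 1, 3, 2, 1, 2, 2, 2, 2]. Diagonalising L (or applying a numerical eigensolver to the 10x10 matrix) gives the spectrum above. The eigenvalues sum to 18, which equals trace(L) = 2|E|.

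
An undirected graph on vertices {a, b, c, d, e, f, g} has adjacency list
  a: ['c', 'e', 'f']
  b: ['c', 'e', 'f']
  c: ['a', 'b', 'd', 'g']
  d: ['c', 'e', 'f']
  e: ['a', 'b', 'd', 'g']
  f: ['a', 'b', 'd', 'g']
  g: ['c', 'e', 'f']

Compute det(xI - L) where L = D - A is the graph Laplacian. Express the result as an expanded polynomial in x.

Reading degrees in the order [a, b, c, d, e, f, g] gives [3, 3, 4, 3, 4, 4, 3]; set D = diag(3, 3, 4, 3, 4, 4, 3) and form L = D - A. Computing det(xI - L) by cofactor expansion (or equivalently via sum-over-permutations) gives x^7 - 24x^6 + 234x^5 - 1192x^4 + 3357x^3 - 4968x^2 + 3024x. The constant term is 0 because L is singular (the all-ones vector lies in its kernel). By the matrix-tree theorem the graph has (1/7) * product of the nonzero eigenvalues = 432 spanning trees.

x^7 - 24x^6 + 234x^5 - 1192x^4 + 3357x^3 - 4968x^2 + 3024x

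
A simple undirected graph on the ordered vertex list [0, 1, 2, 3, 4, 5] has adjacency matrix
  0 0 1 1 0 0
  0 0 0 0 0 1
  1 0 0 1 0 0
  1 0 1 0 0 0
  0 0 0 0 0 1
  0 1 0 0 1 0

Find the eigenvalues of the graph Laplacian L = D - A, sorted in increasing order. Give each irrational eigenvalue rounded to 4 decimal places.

With the vertex order [0, 1, 2, 3, 4, 5], the degrees are [2, 1, 2, 2, 1, 2], giving D = diag(2, 1, 2, 2, 1, 2) and L = D - A. Since every row of L sums to 0, the all-ones vector is in the kernel and 0 is an eigenvalue. The 2 zero eigenvalues correspond to the 2 connected components. The eigenvalues sum to 10, which equals trace(L) = 2|E|.

[0, 0, 1, 3, 3, 3]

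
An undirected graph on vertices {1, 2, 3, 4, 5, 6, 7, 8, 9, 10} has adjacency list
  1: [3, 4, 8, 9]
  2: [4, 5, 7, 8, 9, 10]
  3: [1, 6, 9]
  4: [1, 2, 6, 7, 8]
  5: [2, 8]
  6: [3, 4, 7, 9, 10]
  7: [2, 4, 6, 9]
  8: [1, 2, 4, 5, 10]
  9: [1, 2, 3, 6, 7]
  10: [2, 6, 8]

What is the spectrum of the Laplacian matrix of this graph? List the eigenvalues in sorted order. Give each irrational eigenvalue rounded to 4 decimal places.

Reading degrees in the order [1, 2, 3, 4, 5, 6, 7, 8, 9, 10] gives [4, 6, 3, 5, 2, 5, 4, 5, 5, 3]; set D = diag(4, 6, 3, 5, 2, 5, 4, 5, 5, 3) and form L = D - A. Since every row of L sums to 0, the all-ones vector is in the kernel and 0 is an eigenvalue. The largest eigenvalue, 7.8811, is at most the vertex count 10. There is one zero in the spectrum, matching the 1 component.

[0, 1.5072, 2.4788, 3.0764, 3.5425, 5.1173, 5.6688, 6.1023, 6.6257, 7.8811]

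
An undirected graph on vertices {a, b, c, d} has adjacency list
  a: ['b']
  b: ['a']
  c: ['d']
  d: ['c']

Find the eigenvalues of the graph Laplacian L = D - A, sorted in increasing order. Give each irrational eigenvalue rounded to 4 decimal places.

[0, 0, 2, 2]

Each diagonal entry of L is the vertex degree and each off-diagonal entry is -1 where an edge is present, 0 otherwise; in the order [a, b, c, d] the diagonal is [1, 1, 1, 1]. The multiplicity of 0 as a Laplacian eigenvalue equals the number of connected components. The 2 zero eigenvalues correspond to the 2 connected components. The largest eigenvalue, 2, is at most the vertex count 4.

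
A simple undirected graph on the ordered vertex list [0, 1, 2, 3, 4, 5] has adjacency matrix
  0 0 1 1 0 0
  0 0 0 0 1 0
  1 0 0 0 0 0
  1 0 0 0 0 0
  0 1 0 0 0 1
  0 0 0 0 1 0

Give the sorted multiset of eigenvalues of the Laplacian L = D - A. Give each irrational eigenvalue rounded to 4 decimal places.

[0, 0, 1, 1, 3, 3]

Each diagonal entry of L is the vertex degree and each off-diagonal entry is -1 where an edge is present, 0 otherwise; in the order [0, 1, 2, 3, 4, 5] the diagonal is [2, 1, 1, 1, 2, 1]. L is symmetric positive semidefinite, so every eigenvalue is real and nonnegative. The 2 zero eigenvalues correspond to the 2 connected components.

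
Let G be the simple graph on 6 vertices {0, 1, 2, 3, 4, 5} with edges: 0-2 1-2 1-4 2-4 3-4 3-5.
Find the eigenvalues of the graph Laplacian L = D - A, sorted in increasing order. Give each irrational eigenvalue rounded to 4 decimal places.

With the vertex order [0, 1, 2, 3, 4, 5], the degrees are [1, 2, 3, 2, 3, 1], giving D = diag(1, 2, 3, 2, 3, 1) and L = D - A. Diagonalising L (or applying a numerical eigensolver to the 6x6 matrix) gives the spectrum above.

[0, 0.4131, 1.1369, 2.3595, 3.6977, 4.3928]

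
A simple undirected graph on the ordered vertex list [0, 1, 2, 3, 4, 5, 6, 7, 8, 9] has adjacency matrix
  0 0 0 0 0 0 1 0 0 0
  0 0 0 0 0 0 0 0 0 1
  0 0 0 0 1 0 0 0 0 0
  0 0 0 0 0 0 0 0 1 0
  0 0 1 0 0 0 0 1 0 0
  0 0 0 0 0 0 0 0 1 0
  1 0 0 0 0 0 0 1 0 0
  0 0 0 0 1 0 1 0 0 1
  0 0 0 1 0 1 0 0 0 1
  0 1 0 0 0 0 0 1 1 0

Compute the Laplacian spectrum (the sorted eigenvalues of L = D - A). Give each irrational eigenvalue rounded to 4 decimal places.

[0, 0.1920, 0.3820, 0.6047, 1, 1.6249, 2.6180, 2.7557, 3.9407, 4.8821]

Each diagonal entry of L is the vertex degree and each off-diagonal entry is -1 where an edge is present, 0 otherwise; in the order [0, 1, 2, 3, 4, 5, 6, 7, 8, 9] the diagonal is [1, 1, 1, 1, 2, 1, 2, 3, 3, 3]. The multiplicity of 0 as a Laplacian eigenvalue equals the number of connected components. The single zero eigenvalue shows the graph is connected. By the matrix-tree theorem the graph has (1/10) * product of the nonzero eigenvalues = 1 spanning tree.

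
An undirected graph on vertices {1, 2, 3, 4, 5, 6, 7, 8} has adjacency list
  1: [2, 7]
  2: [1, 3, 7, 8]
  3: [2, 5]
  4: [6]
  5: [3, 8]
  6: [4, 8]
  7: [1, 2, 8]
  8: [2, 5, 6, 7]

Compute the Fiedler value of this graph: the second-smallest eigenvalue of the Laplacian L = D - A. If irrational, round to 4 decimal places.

With the vertex order [1, 2, 3, 4, 5, 6, 7, 8], the degrees are [2, 4, 2, 1, 2, 2, 3, 4], giving D = diag(2, 4, 2, 1, 2, 2, 3, 4) and L = D - A. Computing the eigenvalues of L and sorting gives [0, 0.4116, 1.1095, 2.1543, 2.7631, 3.2303, 4.6546, 5.6766]. The Fiedler value lambda_2 = 0.4116 is strictly positive, so the graph is connected. The eigenvalues sum to 20, which equals trace(L) = 2|E|. There is one zero in the spectrum, matching the 1 component.

0.4116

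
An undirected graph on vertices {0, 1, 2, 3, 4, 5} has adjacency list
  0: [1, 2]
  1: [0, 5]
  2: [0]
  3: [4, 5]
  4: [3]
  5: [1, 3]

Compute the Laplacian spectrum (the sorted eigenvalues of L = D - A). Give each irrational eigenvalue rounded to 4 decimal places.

With the vertex order [0, 1, 2, 3, 4, 5], the degrees are [2, 2, 1, 2, 1, 2], giving D = diag(2, 2, 1, 2, 1, 2) and L = D - A. Since every row of L sums to 0, the all-ones vector is in the kernel and 0 is an eigenvalue. The eigenvalues sum to 10, which equals trace(L) = 2|E|.

[0, 0.2679, 1, 2, 3, 3.7321]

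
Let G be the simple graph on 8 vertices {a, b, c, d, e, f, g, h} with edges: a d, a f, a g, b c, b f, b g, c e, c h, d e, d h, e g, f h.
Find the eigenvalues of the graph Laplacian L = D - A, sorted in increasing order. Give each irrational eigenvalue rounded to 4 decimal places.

Reading degrees in the order [a, b, c, d, e, f, g, h] gives [3, 3, 3, 3, 3, 3, 3, 3]; set D = diag(3, 3, 3, 3, 3, 3, 3, 3) and form L = D - A. The multiplicity of 0 as a Laplacian eigenvalue equals the number of connected components. The single zero eigenvalue shows the graph is connected. The largest eigenvalue, 6, is at most the vertex count 8.

[0, 2, 2, 2, 4, 4, 4, 6]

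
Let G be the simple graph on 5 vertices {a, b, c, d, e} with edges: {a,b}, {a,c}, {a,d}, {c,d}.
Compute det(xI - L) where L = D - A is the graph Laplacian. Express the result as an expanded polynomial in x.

x^5 - 8x^4 + 19x^3 - 12x^2

Each diagonal entry of L is the vertex degree and each off-diagonal entry is -1 where an edge is present, 0 otherwise; in the order [a, b, c, d, e] the diagonal is [3, 1, 2, 2, 0]. The eigenvalues of L are [0, 0, 1, 3, 4]; the characteristic polynomial is the product of (x - lambda_i), which multiplies out to x^5 - 8x^4 + 19x^3 - 12x^2. The constant term is 0 because L is singular (the all-ones vector lies in its kernel).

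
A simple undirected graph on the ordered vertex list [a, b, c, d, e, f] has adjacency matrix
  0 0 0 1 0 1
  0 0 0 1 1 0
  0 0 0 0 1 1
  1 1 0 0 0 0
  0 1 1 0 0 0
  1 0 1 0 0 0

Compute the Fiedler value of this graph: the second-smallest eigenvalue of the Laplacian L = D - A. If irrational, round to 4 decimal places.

With the vertex order [a, b, c, d, e, f], the degrees are [2, 2, 2, 2, 2, 2], giving D = diag(2, 2, 2, 2, 2, 2) and L = D - A. Computing the eigenvalues of L and sorting gives [0, 1, 1, 3, 3, 4]. The Fiedler value lambda_2 = 1 is strictly positive, so the graph is connected. By the matrix-tree theorem the graph has (1/6) * product of the nonzero eigenvalues = 6 spanning trees. There is one zero in the spectrum, matching the 1 component.

1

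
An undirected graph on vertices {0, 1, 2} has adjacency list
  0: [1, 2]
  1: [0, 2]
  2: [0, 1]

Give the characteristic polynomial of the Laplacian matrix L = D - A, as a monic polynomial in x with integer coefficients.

x^3 - 6x^2 + 9x

Each diagonal entry of L is the vertex degree and each off-diagonal entry is -1 where an edge is present, 0 otherwise; in the order [0, 1, 2] the diagonal is [2, 2, 2]. L has integer entries, so p(x) = det(xI - L) has integer coefficients. Expanding the determinant yields x^3 - 6x^2 + 9x. Since p(0) = det(-L) = 0, x divides p(x).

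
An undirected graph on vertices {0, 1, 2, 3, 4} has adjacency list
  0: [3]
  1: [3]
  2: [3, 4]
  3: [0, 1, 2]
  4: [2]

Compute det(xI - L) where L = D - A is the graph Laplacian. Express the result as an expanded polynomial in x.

Reading degrees in the order [0, 1, 2, 3, 4] gives [1, 1, 2, 3, 1]; set D = diag(1, 1, 2, 3, 1) and form L = D - A. Computing det(xI - L) by cofactor expansion (or equivalently via sum-over-permutations) gives x^5 - 8x^4 + 20x^3 - 18x^2 + 5x. The coefficient of x^4 equals -trace(L) = -8, matching the sum of degrees. The largest eigenvalue, 4.1701, is at most the vertex count 5. By the matrix-tree theorem the graph has (1/5) * product of the nonzero eigenvalues = 1 spanning tree.

x^5 - 8x^4 + 20x^3 - 18x^2 + 5x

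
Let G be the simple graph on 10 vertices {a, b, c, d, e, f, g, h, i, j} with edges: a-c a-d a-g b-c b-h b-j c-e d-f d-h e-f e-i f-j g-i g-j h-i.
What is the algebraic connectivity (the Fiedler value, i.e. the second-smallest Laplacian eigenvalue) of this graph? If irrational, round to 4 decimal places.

With the vertex order [a, b, c, d, e, f, g, h, i, j], the degrees are [3, 3, 3, 3, 3, 3, 3, 3, 3, 3], giving D = diag(3, 3, 3, 3, 3, 3, 3, 3, 3, 3) and L = D - A. The smallest Laplacian eigenvalue is always 0. The next one, lambda_2 = 2, measures how hard the graph is to disconnect: larger values mean better connectivity.

2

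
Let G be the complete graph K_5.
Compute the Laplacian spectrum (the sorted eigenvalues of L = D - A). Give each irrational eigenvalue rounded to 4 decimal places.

[0, 5, 5, 5, 5]

The graph has 5 vertices and degree multiset [4, 4, 4, 4, 4]; D is the diagonal matrix of degrees and L = D - A. L is symmetric positive semidefinite, so every eigenvalue is real and nonnegative.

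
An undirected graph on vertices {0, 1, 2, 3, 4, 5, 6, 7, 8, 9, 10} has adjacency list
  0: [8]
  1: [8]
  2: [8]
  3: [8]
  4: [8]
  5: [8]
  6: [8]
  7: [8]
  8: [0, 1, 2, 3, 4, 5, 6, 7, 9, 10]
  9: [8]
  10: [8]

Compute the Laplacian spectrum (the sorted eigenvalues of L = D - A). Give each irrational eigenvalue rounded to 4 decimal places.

[0, 1, 1, 1, 1, 1, 1, 1, 1, 1, 11]

With the vertex order [0, 1, 2, 3, 4, 5, 6, 7, 8, 9, 10], the degrees are [1, 1, 1, 1, 1, 1, 1, 1, 10, 1, 1], giving D = diag(1, 1, 1, 1, 1, 1, 1, 1, 10, 1, 1) and L = D - A. The multiplicity of 0 as a Laplacian eigenvalue equals the number of connected components. The largest eigenvalue, 11, is at most the vertex count 11. There is one zero in the spectrum, matching the 1 component.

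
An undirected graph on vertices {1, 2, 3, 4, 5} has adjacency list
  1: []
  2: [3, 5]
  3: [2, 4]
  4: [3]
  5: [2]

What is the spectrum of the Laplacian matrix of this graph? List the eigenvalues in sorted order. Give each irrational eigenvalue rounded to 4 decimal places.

Reading degrees in the order [1, 2, 3, 4, 5] gives [0, 2, 2, 1, 1]; set D = diag(0, 2, 2, 1, 1) and form L = D - A. L is symmetric positive semidefinite, so every eigenvalue is real and nonnegative. The 2 zero eigenvalues correspond to the 2 connected components. The eigenvalues sum to 6, which equals trace(L) = 2|E|.

[0, 0, 0.5858, 2, 3.4142]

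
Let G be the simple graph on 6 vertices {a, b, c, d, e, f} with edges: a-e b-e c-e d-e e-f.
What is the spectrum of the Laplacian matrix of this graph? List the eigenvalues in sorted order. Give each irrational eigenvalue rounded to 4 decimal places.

With the vertex order [a, b, c, d, e, f], the degrees are [1, 1, 1, 1, 5, 1], giving D = diag(1, 1, 1, 1, 5, 1) and L = D - A. Diagonalising L (or applying a numerical eigensolver to the 6x6 matrix) gives the spectrum above. The largest eigenvalue, 6, is at most the vertex count 6.

[0, 1, 1, 1, 1, 6]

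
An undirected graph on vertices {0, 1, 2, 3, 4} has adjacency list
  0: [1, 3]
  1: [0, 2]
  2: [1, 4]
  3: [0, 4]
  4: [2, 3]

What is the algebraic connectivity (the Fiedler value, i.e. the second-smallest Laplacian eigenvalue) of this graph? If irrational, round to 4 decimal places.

1.3820

Each diagonal entry of L is the vertex degree and each off-diagonal entry is -1 where an edge is present, 0 otherwise; in the order [0, 1, 2, 3, 4] the diagonal is [2, 2, 2, 2, 2]. The sorted Laplacian eigenvalues are [0, 1.3820, 1.3820, 3.6180, 3.6180]; the algebraic connectivity is the second entry, 1.3820. By the matrix-tree theorem the graph has (1/5) * product of the nonzero eigenvalues = 5 spanning trees. There is one zero in the spectrum, matching the 1 component.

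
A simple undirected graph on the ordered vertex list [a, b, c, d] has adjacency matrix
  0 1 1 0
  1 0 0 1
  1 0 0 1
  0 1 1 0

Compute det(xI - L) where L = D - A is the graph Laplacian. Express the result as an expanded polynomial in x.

With the vertex order [a, b, c, d], the degrees are [2, 2, 2, 2], giving D = diag(2, 2, 2, 2) and L = D - A. The eigenvalues of L are [0, 2, 2, 4]; the characteristic polynomial is the product of (x - lambda_i), which multiplies out to x^4 - 8x^3 + 20x^2 - 16x. The coefficient of x^3 equals -trace(L) = -8, matching the sum of degrees. There is one zero in the spectrum, matching the 1 component.

x^4 - 8x^3 + 20x^2 - 16x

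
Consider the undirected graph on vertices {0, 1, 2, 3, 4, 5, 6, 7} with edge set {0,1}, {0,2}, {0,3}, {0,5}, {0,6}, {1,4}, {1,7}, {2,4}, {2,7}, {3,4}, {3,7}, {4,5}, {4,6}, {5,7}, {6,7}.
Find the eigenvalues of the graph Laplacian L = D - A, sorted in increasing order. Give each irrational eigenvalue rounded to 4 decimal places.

With the vertex order [0, 1, 2, 3, 4, 5, 6, 7], the degrees are [5, 3, 3, 3, 5, 3, 3, 5], giving D = diag(5, 3, 3, 3, 5, 3, 3, 5) and L = D - A. Since every row of L sums to 0, the all-ones vector is in the kernel and 0 is an eigenvalue. The single zero eigenvalue shows the graph is connected. The largest eigenvalue, 8, is at most the vertex count 8. By the matrix-tree theorem the graph has (1/8) * product of the nonzero eigenvalues = 2025 spanning trees.

[0, 3, 3, 3, 3, 5, 5, 8]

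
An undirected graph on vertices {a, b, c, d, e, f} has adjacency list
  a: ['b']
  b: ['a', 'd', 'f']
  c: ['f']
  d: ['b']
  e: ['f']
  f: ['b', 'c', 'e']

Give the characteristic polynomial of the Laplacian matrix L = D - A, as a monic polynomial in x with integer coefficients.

x^6 - 10x^5 + 34x^4 - 48x^3 + 29x^2 - 6x

With the vertex order [a, b, c, d, e, f], the degrees are [1, 3, 1, 1, 1, 3], giving D = diag(1, 3, 1, 1, 1, 3) and L = D - A. L has integer entries, so p(x) = det(xI - L) has integer coefficients. Expanding the determinant yields x^6 - 10x^5 + 34x^4 - 48x^3 + 29x^2 - 6x. The constant term is 0 because L is singular (the all-ones vector lies in its kernel).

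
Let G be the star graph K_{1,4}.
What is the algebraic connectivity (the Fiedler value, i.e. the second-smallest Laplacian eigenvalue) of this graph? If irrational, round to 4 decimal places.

The graph has 5 vertices and degree multiset [4, 1, 1, 1, 1]; D is the diagonal matrix of degrees and L = D - A. The sorted Laplacian eigenvalues are [0, 1, 1, 1, 5]; the algebraic connectivity is the second entry, 1. The eigenvalues sum to 8, which equals trace(L) = 2|E|.

1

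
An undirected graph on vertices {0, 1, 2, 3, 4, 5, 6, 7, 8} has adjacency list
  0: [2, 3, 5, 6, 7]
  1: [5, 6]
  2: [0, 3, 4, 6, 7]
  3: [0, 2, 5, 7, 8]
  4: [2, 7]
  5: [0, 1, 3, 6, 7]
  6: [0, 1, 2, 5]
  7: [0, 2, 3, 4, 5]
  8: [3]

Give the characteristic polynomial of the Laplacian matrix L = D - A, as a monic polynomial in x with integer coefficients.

x^9 - 34x^8 + 486x^7 - 3786x^6 + 17410x^5 - 47792x^4 + 75307x^3 - 61246x^2 + 19458x

Each diagonal entry of L is the vertex degree and each off-diagonal entry is -1 where an edge is present, 0 otherwise; in the order [0, 1, 2, 3, 4, 5, 6, 7, 8] the diagonal is [5, 2, 5, 5, 2, 5, 4, 5, 1]. L has integer entries, so p(x) = det(xI - L) has integer coefficients. Expanding the determinant yields x^9 - 34x^8 + 486x^7 - 3786x^6 + 17410x^5 - 47792x^4 + 75307x^3 - 61246x^2 + 19458x. The constant term is 0 because L is singular (the all-ones vector lies in its kernel). The largest eigenvalue, 7.0421, is at most the vertex count 9.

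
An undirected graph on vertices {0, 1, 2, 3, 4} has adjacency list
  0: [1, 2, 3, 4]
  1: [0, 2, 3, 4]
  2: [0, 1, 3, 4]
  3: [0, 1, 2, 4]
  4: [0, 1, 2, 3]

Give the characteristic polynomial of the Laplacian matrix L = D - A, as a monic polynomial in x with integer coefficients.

x^5 - 20x^4 + 150x^3 - 500x^2 + 625x

With the vertex order [0, 1, 2, 3, 4], the degrees are [4, 4, 4, 4, 4], giving D = diag(4, 4, 4, 4, 4) and L = D - A. Computing det(xI - L) by cofactor expansion (or equivalently via sum-over-permutations) gives x^5 - 20x^4 + 150x^3 - 500x^2 + 625x. The constant term is 0 because L is singular (the all-ones vector lies in its kernel). The eigenvalues sum to 20, which equals trace(L) = 2|E|.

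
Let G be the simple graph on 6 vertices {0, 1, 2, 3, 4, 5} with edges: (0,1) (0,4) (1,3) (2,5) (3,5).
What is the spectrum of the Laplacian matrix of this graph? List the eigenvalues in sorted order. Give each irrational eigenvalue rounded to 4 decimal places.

[0, 0.2679, 1, 2, 3, 3.7321]

Each diagonal entry of L is the vertex degree and each off-diagonal entry is -1 where an edge is present, 0 otherwise; in the order [0, 1, 2, 3, 4, 5] the diagonal is [2, 2, 1, 2, 1, 2]. L is symmetric positive semidefinite, so every eigenvalue is real and nonnegative. The single zero eigenvalue shows the graph is connected.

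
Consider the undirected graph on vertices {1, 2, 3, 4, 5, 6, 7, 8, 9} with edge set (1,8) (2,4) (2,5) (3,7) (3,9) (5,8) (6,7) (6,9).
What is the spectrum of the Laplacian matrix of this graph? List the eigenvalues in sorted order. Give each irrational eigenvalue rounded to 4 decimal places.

[0, 0, 0.3820, 1.3820, 2, 2, 2.6180, 3.6180, 4]

With the vertex order [1, 2, 3, 4, 5, 6, 7, 8, 9], the degrees are [1, 2, 2, 1, 2, 2, 2, 2, 2], giving D = diag(1, 2, 2, 1, 2, 2, 2, 2, 2) and L = D - A. Diagonalising L (or applying a numerical eigensolver to the 9x9 matrix) gives the spectrum above. The 2 zero eigenvalues correspond to the 2 connected components. The largest eigenvalue, 4, is at most the vertex count 9.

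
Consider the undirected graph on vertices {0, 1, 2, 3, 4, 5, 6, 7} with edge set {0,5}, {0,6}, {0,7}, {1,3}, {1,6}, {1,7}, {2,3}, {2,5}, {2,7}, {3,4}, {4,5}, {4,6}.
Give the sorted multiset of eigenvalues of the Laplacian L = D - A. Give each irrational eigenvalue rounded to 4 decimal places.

[0, 2, 2, 2, 4, 4, 4, 6]

With the vertex order [0, 1, 2, 3, 4, 5, 6, 7], the degrees are [3, 3, 3, 3, 3, 3, 3, 3], giving D = diag(3, 3, 3, 3, 3, 3, 3, 3) and L = D - A. L is symmetric positive semidefinite, so every eigenvalue is real and nonnegative. The single zero eigenvalue shows the graph is connected. The largest eigenvalue, 6, is at most the vertex count 8.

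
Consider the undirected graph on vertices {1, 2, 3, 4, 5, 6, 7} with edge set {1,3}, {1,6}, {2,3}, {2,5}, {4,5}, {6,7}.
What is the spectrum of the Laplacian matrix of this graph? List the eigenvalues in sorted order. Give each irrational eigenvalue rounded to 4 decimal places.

With the vertex order [1, 2, 3, 4, 5, 6, 7], the degrees are [2, 2, 2, 1, 2, 2, 1], giving D = diag(2, 2, 2, 1, 2, 2, 1) and L = D - A. Since every row of L sums to 0, the all-ones vector is in the kernel and 0 is an eigenvalue. The largest eigenvalue, 3.8019, is at most the vertex count 7.

[0, 0.1981, 0.7530, 1.5550, 2.4450, 3.2470, 3.8019]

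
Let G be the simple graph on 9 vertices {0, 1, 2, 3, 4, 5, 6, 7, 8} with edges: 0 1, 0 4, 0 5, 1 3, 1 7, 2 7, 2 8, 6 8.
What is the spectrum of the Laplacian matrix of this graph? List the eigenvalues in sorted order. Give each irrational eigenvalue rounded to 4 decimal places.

[0, 0.1627, 0.5321, 1, 1, 2.0892, 3, 3.5723, 4.6437]

With the vertex order [0, 1, 2, 3, 4, 5, 6, 7, 8], the degrees are [3, 3, 2, 1, 1, 1, 1, 2, 2], giving D = diag(3, 3, 2, 1, 1, 1, 1, 2, 2) and L = D - A. Since every row of L sums to 0, the all-ones vector is in the kernel and 0 is an eigenvalue. By the matrix-tree theorem the graph has (1/9) * product of the nonzero eigenvalues = 1 spanning tree. There is one zero in the spectrum, matching the 1 component.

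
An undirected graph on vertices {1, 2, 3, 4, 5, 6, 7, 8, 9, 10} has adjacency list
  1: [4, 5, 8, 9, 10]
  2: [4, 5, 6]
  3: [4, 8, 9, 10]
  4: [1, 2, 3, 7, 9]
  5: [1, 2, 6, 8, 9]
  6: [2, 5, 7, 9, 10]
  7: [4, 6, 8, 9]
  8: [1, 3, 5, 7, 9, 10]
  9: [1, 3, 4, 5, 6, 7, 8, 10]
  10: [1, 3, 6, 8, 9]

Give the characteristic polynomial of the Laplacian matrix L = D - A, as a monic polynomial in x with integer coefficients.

x^10 - 50x^9 + 1092x^8 - 13666x^7 + 107944x^6 - 557760x^5 + 1884173x^4 - 4009710x^3 + 4873516x^2 - 2574600x

Reading degrees in the order [1, 2, 3, 4, 5, 6, 7, 8, 9, 10] gives [5, 3, 4, 5, 5, 5, 4, 6, 8, 5]; set D = diag(5, 3, 4, 5, 5, 5, 4, 6, 8, 5) and form L = D - A. L has integer entries, so p(x) = det(xI - L) has integer coefficients. Expanding the determinant yields x^10 - 50x^9 + 1092x^8 - 13666x^7 + 107944x^6 - 557760x^5 + 1884173x^4 - 4009710x^3 + 4873516x^2 - 2574600x. Since p(0) = det(-L) = 0, x divides p(x). The eigenvalues sum to 50, which equals trace(L) = 2|E|.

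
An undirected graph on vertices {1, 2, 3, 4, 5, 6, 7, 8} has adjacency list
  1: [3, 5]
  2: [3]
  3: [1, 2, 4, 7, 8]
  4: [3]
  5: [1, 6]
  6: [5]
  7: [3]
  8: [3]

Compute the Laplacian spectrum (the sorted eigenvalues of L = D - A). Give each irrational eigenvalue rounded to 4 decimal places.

With the vertex order [1, 2, 3, 4, 5, 6, 7, 8], the degrees are [2, 1, 5, 1, 2, 1, 1, 1], giving D = diag(2, 1, 5, 1, 2, 1, 1, 1) and L = D - A. Diagonalising L (or applying a numerical eigensolver to the 8x8 matrix) gives the spectrum above. By the matrix-tree theorem the graph has (1/8) * product of the nonzero eigenvalues = 1 spanning tree. The largest eigenvalue, 6.0548, is at most the vertex count 8.

[0, 0.2774, 1, 1, 1, 1.5068, 3.1610, 6.0548]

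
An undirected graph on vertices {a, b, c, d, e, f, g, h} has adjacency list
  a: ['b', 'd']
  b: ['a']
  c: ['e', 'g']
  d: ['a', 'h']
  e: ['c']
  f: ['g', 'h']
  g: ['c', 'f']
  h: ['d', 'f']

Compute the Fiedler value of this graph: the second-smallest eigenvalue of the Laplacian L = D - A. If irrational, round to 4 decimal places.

Reading degrees in the order [a, b, c, d, e, f, g, h] gives [2, 1, 2, 2, 1, 2, 2, 2]; set D = diag(2, 1, 2, 2, 1, 2, 2, 2) and form L = D - A. The sorted Laplacian eigenvalues are [0, 0.1522, 0.5858, 1.2346, 2, 2.7654, 3.4142, 3.8478]; the algebraic connectivity is the second entry, 0.1522. There is one zero in the spectrum, matching the 1 component.

0.1522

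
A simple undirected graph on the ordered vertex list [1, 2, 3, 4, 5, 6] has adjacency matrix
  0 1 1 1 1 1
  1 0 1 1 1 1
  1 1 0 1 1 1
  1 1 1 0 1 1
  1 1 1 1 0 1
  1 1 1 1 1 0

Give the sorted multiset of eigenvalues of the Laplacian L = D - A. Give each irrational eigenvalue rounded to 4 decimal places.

Each diagonal entry of L is the vertex degree and each off-diagonal entry is -1 where an edge is present, 0 otherwise; in the order [1, 2, 3, 4, 5, 6] the diagonal is [5, 5, 5, 5, 5, 5]. L is symmetric positive semidefinite, so every eigenvalue is real and nonnegative. The single zero eigenvalue shows the graph is connected. The largest eigenvalue, 6, is at most the vertex count 6.

[0, 6, 6, 6, 6, 6]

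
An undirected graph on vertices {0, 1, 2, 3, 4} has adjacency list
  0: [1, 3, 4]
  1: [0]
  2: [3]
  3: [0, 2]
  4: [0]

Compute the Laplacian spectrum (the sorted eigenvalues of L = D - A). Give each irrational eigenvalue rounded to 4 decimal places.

[0, 0.5188, 1, 2.3111, 4.1701]

With the vertex order [0, 1, 2, 3, 4], the degrees are [3, 1, 1, 2, 1], giving D = diag(3, 1, 1, 2, 1) and L = D - A. Diagonalising L (or applying a numerical eigensolver to the 5x5 matrix) gives the spectrum above. The single zero eigenvalue shows the graph is connected.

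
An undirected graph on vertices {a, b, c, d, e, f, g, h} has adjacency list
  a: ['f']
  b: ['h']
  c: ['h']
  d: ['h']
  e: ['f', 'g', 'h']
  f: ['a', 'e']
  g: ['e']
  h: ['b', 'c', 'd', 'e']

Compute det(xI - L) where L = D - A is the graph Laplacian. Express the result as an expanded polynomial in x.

Reading degrees in the order [a, b, c, d, e, f, g, h] gives [1, 1, 1, 1, 3, 2, 1, 4]; set D = diag(1, 1, 1, 1, 3, 2, 1, 4) and form L = D - A. Computing det(xI - L) by cofactor expansion (or equivalently via sum-over-permutations) gives x^8 - 14x^7 + 74x^6 - 190x^5 + 256x^4 - 182x^3 + 63x^2 - 8x. Since p(0) = det(-L) = 0, x divides p(x). There is one zero in the spectrum, matching the 1 component. By the matrix-tree theorem the graph has (1/8) * product of the nonzero eigenvalues = 1 spanning tree.

x^8 - 14x^7 + 74x^6 - 190x^5 + 256x^4 - 182x^3 + 63x^2 - 8x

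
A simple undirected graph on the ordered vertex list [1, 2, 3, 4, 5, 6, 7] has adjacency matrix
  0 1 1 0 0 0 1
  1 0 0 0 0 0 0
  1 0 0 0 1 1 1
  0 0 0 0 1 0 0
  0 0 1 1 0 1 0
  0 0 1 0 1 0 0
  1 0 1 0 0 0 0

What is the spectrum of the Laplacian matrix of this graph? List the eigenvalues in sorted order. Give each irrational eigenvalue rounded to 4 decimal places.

[0, 0.4679, 1.0878, 1.6527, 3.7135, 3.8794, 5.1987]

With the vertex order [1, 2, 3, 4, 5, 6, 7], the degrees are [3, 1, 4, 1, 3, 2, 2], giving D = diag(3, 1, 4, 1, 3, 2, 2) and L = D - A. Diagonalising L (or applying a numerical eigensolver to the 7x7 matrix) gives the spectrum above. The single zero eigenvalue shows the graph is connected. By the matrix-tree theorem the graph has (1/7) * product of the nonzero eigenvalues = 9 spanning trees.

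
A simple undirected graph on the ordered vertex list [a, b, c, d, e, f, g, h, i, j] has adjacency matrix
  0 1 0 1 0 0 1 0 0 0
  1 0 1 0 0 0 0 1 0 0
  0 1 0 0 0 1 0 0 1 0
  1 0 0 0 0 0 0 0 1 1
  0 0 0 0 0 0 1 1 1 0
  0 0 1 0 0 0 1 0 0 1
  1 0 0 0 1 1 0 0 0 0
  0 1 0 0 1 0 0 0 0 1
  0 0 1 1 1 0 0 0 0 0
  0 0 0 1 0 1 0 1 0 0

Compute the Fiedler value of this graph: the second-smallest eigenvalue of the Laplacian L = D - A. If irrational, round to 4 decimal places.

With the vertex order [a, b, c, d, e, f, g, h, i, j], the degrees are [3, 3, 3, 3, 3, 3, 3, 3, 3, 3], giving D = diag(3, 3, 3, 3, 3, 3, 3, 3, 3, 3) and L = D - A. The smallest Laplacian eigenvalue is always 0. The next one, lambda_2 = 2, measures how hard the graph is to disconnect: larger values mean better connectivity. There is one zero in the spectrum, matching the 1 component.

2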